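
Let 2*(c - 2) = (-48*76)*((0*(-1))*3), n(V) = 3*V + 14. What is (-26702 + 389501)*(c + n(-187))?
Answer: -197725455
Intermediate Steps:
n(V) = 14 + 3*V
c = 2 (c = 2 + ((-48*76)*((0*(-1))*3))/2 = 2 + (-0*3)/2 = 2 + (-3648*0)/2 = 2 + (½)*0 = 2 + 0 = 2)
(-26702 + 389501)*(c + n(-187)) = (-26702 + 389501)*(2 + (14 + 3*(-187))) = 362799*(2 + (14 - 561)) = 362799*(2 - 547) = 362799*(-545) = -197725455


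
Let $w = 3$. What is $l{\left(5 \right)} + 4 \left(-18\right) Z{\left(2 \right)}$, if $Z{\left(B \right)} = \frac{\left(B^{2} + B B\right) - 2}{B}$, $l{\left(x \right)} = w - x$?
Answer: $-218$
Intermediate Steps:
$l{\left(x \right)} = 3 - x$
$Z{\left(B \right)} = \frac{-2 + 2 B^{2}}{B}$ ($Z{\left(B \right)} = \frac{\left(B^{2} + B^{2}\right) - 2}{B} = \frac{2 B^{2} - 2}{B} = \frac{-2 + 2 B^{2}}{B}$)
$l{\left(5 \right)} + 4 \left(-18\right) Z{\left(2 \right)} = \left(3 - 5\right) + 4 \left(-18\right) \left(- \frac{2}{2} + 2 \cdot 2\right) = \left(3 - 5\right) - 72 \left(\left(-2\right) \frac{1}{2} + 4\right) = -2 - 72 \left(-1 + 4\right) = -2 - 216 = -218$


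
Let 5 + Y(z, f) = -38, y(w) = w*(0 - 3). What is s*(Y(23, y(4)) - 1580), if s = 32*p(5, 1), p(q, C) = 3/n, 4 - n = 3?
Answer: -155808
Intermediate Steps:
y(w) = -3*w (y(w) = w*(-3) = -3*w)
n = 1 (n = 4 - 1*3 = 4 - 3 = 1)
p(q, C) = 3 (p(q, C) = 3/1 = 3*1 = 3)
Y(z, f) = -43 (Y(z, f) = -5 - 38 = -43)
s = 96 (s = 32*3 = 96)
s*(Y(23, y(4)) - 1580) = 96*(-43 - 1580) = 96*(-1623) = -155808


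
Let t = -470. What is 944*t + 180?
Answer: -443500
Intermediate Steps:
944*t + 180 = 944*(-470) + 180 = -443680 + 180 = -443500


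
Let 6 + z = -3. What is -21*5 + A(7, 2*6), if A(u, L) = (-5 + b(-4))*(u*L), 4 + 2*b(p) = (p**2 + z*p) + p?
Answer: 1323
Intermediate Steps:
z = -9 (z = -6 - 3 = -9)
b(p) = -2 + p**2/2 - 4*p (b(p) = -2 + ((p**2 - 9*p) + p)/2 = -2 + (p**2 - 8*p)/2 = -2 + (p**2/2 - 4*p) = -2 + p**2/2 - 4*p)
A(u, L) = 17*L*u (A(u, L) = (-5 + (-2 + (1/2)*(-4)**2 - 4*(-4)))*(u*L) = (-5 + (-2 + (1/2)*16 + 16))*(L*u) = (-5 + (-2 + 8 + 16))*(L*u) = (-5 + 22)*(L*u) = 17*(L*u) = 17*L*u)
-21*5 + A(7, 2*6) = -21*5 + 17*(2*6)*7 = -105 + 17*12*7 = -105 + 1428 = 1323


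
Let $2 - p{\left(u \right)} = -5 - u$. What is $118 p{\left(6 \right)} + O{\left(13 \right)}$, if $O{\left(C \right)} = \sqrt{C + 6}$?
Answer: $1534 + \sqrt{19} \approx 1538.4$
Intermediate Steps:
$O{\left(C \right)} = \sqrt{6 + C}$
$p{\left(u \right)} = 7 + u$ ($p{\left(u \right)} = 2 - \left(-5 - u\right) = 2 + \left(5 + u\right) = 7 + u$)
$118 p{\left(6 \right)} + O{\left(13 \right)} = 118 \left(7 + 6\right) + \sqrt{6 + 13} = 118 \cdot 13 + \sqrt{19} = 1534 + \sqrt{19}$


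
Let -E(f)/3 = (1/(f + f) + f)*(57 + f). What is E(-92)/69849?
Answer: -65835/476008 ≈ -0.13831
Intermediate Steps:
E(f) = -3*(57 + f)*(f + 1/(2*f)) (E(f) = -3*(1/(f + f) + f)*(57 + f) = -3*(1/(2*f) + f)*(57 + f) = -3*(f + 1/(2*f))*(57 + f) = -3*(57 + f)*(f + 1/(2*f)))
E(-92)/69849 = (-3/2 - 171*(-92) - 3*(-92)**2 - 171/2/(-92))/69849 = (-3/2 + 15732 - 3*8464 - 171/2*(-1/92))*(1/69849) = (-3/2 + 15732 - 25392 + 171/184)*(1/69849) = -1777545/184*1/69849 = -65835/476008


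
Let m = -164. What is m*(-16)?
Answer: 2624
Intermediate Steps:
m*(-16) = -164*(-16) = 2624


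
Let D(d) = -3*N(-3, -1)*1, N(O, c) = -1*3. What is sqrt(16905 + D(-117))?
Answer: sqrt(16914) ≈ 130.05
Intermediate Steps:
N(O, c) = -3
D(d) = 9 (D(d) = -3*(-3)*1 = 9*1 = 9)
sqrt(16905 + D(-117)) = sqrt(16905 + 9) = sqrt(16914)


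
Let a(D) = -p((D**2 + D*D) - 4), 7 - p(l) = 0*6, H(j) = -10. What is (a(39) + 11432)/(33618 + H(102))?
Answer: 11425/33608 ≈ 0.33995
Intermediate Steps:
p(l) = 7 (p(l) = 7 - 0*6 = 7 - 1*0 = 7 + 0 = 7)
a(D) = -7 (a(D) = -1*7 = -7)
(a(39) + 11432)/(33618 + H(102)) = (-7 + 11432)/(33618 - 10) = 11425/33608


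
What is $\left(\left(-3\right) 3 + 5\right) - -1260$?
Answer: $1256$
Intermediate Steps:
$\left(\left(-3\right) 3 + 5\right) - -1260 = \left(-9 + 5\right) + 1260 = -4 + 1260 = 1256$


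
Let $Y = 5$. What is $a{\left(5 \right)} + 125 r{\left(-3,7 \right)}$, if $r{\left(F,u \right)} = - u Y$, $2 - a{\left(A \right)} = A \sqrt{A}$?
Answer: $-4373 - 5 \sqrt{5} \approx -4384.2$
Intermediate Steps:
$a{\left(A \right)} = 2 - A^{\frac{3}{2}}$ ($a{\left(A \right)} = 2 - A \sqrt{A} = 2 - A^{\frac{3}{2}}$)
$r{\left(F,u \right)} = - 5 u$ ($r{\left(F,u \right)} = - u 5 = - 5 u$)
$a{\left(5 \right)} + 125 r{\left(-3,7 \right)} = \left(2 - 5^{\frac{3}{2}}\right) + 125 \left(\left(-5\right) 7\right) = \left(2 - 5 \sqrt{5}\right) + 125 \left(-35\right) = \left(2 - 5 \sqrt{5}\right) - 4375 = -4373 - 5 \sqrt{5}$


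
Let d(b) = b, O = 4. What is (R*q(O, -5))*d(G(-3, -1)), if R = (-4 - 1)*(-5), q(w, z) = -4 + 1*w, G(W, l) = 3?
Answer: 0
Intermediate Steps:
q(w, z) = -4 + w
R = 25 (R = -5*(-5) = 25)
(R*q(O, -5))*d(G(-3, -1)) = (25*(-4 + 4))*3 = (25*0)*3 = 0*3 = 0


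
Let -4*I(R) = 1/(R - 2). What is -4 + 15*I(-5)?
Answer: -97/28 ≈ -3.4643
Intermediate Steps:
I(R) = -1/(4*(-2 + R)) (I(R) = -1/(4*(R - 2)) = -1/(4*(-2 + R)))
-4 + 15*I(-5) = -4 + 15*(-1/(-8 + 4*(-5))) = -4 + 15*(-1/(-8 - 20)) = -4 + 15*(-1/(-28)) = -4 + 15*(-1*(-1/28)) = -4 + 15*(1/28) = -4 + 15/28 = -97/28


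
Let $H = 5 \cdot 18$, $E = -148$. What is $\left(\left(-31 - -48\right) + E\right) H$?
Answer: $-11790$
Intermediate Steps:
$H = 90$
$\left(\left(-31 - -48\right) + E\right) H = \left(\left(-31 - -48\right) - 148\right) 90 = \left(\left(-31 + 48\right) - 148\right) 90 = \left(17 - 148\right) 90 = \left(-131\right) 90 = -11790$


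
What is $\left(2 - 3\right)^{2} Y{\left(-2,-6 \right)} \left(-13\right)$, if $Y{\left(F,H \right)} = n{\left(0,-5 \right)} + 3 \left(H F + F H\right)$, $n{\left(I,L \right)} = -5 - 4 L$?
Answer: $-1131$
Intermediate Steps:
$n{\left(I,L \right)} = -5 - 4 L$
$Y{\left(F,H \right)} = 15 + 6 F H$ ($Y{\left(F,H \right)} = \left(-5 - -20\right) + 3 \left(H F + F H\right) = \left(-5 + 20\right) + 3 \left(F H + F H\right) = 15 + 3 \cdot 2 F H = 15 + 6 F H$)
$\left(2 - 3\right)^{2} Y{\left(-2,-6 \right)} \left(-13\right) = \left(2 - 3\right)^{2} \left(15 + 6 \left(-2\right) \left(-6\right)\right) \left(-13\right) = \left(-1\right)^{2} \left(15 + 72\right) \left(-13\right) = 1 \cdot 87 \left(-13\right) = 87 \left(-13\right) = -1131$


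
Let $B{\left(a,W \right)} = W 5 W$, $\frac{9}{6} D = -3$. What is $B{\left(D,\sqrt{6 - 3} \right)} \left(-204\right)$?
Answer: $-3060$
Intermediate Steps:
$D = -2$ ($D = \frac{2}{3} \left(-3\right) = -2$)
$B{\left(a,W \right)} = 5 W^{2}$ ($B{\left(a,W \right)} = 5 W W = 5 W^{2}$)
$B{\left(D,\sqrt{6 - 3} \right)} \left(-204\right) = 5 \left(\sqrt{6 - 3}\right)^{2} \left(-204\right) = 5 \left(\sqrt{3}\right)^{2} \left(-204\right) = 5 \cdot 3 \left(-204\right) = 15 \left(-204\right) = -3060$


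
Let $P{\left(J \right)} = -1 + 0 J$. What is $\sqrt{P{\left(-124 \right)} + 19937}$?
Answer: $4 \sqrt{1246} \approx 141.19$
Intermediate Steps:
$P{\left(J \right)} = -1$ ($P{\left(J \right)} = -1 + 0 = -1$)
$\sqrt{P{\left(-124 \right)} + 19937} = \sqrt{-1 + 19937} = \sqrt{19936} = 4 \sqrt{1246}$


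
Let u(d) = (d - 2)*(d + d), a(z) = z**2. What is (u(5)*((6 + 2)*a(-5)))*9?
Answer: 54000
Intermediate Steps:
u(d) = 2*d*(-2 + d) (u(d) = (-2 + d)*(2*d) = 2*d*(-2 + d))
(u(5)*((6 + 2)*a(-5)))*9 = ((2*5*(-2 + 5))*((6 + 2)*(-5)**2))*9 = ((2*5*3)*(8*25))*9 = (30*200)*9 = 6000*9 = 54000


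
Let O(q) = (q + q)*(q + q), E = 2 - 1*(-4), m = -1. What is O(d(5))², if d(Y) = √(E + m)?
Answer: 400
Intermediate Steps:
E = 6 (E = 2 + 4 = 6)
d(Y) = √5 (d(Y) = √(6 - 1) = √5)
O(q) = 4*q² (O(q) = (2*q)*(2*q) = 4*q²)
O(d(5))² = (4*(√5)²)² = (4*5)² = 20² = 400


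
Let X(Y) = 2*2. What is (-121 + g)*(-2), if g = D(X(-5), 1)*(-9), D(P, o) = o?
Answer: 260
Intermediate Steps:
X(Y) = 4
g = -9 (g = 1*(-9) = -9)
(-121 + g)*(-2) = (-121 - 9)*(-2) = -130*(-2) = 260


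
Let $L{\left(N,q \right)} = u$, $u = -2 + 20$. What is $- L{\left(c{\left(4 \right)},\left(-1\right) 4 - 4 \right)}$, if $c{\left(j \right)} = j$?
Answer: $-18$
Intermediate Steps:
$u = 18$
$L{\left(N,q \right)} = 18$
$- L{\left(c{\left(4 \right)},\left(-1\right) 4 - 4 \right)} = \left(-1\right) 18 = -18$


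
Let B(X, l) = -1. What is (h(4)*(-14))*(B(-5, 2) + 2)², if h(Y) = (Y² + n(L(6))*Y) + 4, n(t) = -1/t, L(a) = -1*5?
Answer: -1456/5 ≈ -291.20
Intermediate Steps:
L(a) = -5
h(Y) = 4 + Y² + Y/5 (h(Y) = (Y² + (-1/(-5))*Y) + 4 = (Y² + (-1*(-⅕))*Y) + 4 = (Y² + Y/5) + 4 = 4 + Y² + Y/5)
(h(4)*(-14))*(B(-5, 2) + 2)² = ((4 + 4² + (⅕)*4)*(-14))*(-1 + 2)² = ((4 + 16 + ⅘)*(-14))*1² = ((104/5)*(-14))*1 = -1456/5*1 = -1456/5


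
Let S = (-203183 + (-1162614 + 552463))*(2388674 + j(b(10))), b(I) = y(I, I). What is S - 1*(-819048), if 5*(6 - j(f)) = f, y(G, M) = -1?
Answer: -9713970013694/5 ≈ -1.9428e+12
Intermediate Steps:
b(I) = -1
j(f) = 6 - f/5
S = -9713974108934/5 (S = (-203183 + (-1162614 + 552463))*(2388674 + (6 - ⅕*(-1))) = (-203183 - 610151)*(2388674 + (6 + ⅕)) = -813334*(2388674 + 31/5) = -813334*11943401/5 = -9713974108934/5 ≈ -1.9428e+12)
S - 1*(-819048) = -9713974108934/5 - 1*(-819048) = -9713974108934/5 + 819048 = -9713970013694/5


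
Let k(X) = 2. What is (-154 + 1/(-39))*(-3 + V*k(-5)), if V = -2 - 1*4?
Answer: 30035/13 ≈ 2310.4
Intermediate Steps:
V = -6 (V = -2 - 4 = -6)
(-154 + 1/(-39))*(-3 + V*k(-5)) = (-154 + 1/(-39))*(-3 - 6*2) = (-154 - 1/39)*(-3 - 12) = -6007/39*(-15) = 30035/13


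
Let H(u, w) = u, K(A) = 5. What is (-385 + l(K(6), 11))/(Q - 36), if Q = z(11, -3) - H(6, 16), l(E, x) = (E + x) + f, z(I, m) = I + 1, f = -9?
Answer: 63/5 ≈ 12.600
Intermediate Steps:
z(I, m) = 1 + I
l(E, x) = -9 + E + x (l(E, x) = (E + x) - 9 = -9 + E + x)
Q = 6 (Q = (1 + 11) - 1*6 = 12 - 6 = 6)
(-385 + l(K(6), 11))/(Q - 36) = (-385 + (-9 + 5 + 11))/(6 - 36) = (-385 + 7)/(-30) = -378*(-1/30) = 63/5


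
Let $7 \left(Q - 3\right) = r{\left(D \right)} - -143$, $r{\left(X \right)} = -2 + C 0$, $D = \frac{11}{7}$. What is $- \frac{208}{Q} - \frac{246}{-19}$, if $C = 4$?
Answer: $\frac{6094}{1539} \approx 3.9597$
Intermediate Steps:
$D = \frac{11}{7}$ ($D = 11 \cdot \frac{1}{7} = \frac{11}{7} \approx 1.5714$)
$r{\left(X \right)} = -2$ ($r{\left(X \right)} = -2 + 4 \cdot 0 = -2 + 0 = -2$)
$Q = \frac{162}{7}$ ($Q = 3 + \frac{-2 - -143}{7} = 3 + \frac{-2 + 143}{7} = 3 + \frac{1}{7} \cdot 141 = 3 + \frac{141}{7} = \frac{162}{7} \approx 23.143$)
$- \frac{208}{Q} - \frac{246}{-19} = - \frac{208}{\frac{162}{7}} - \frac{246}{-19} = \left(-208\right) \frac{7}{162} - - \frac{246}{19} = - \frac{728}{81} + \frac{246}{19} = \frac{6094}{1539}$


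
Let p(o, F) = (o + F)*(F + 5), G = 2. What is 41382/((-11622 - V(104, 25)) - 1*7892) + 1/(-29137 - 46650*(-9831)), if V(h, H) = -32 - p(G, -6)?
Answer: -15416077770188/7256158788783 ≈ -2.1245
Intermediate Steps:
p(o, F) = (5 + F)*(F + o) (p(o, F) = (F + o)*(5 + F) = (5 + F)*(F + o))
V(h, H) = -36 (V(h, H) = -32 - ((-6)**2 + 5*(-6) + 5*2 - 6*2) = -32 - (36 - 30 + 10 - 12) = -32 - 1*4 = -32 - 4 = -36)
41382/((-11622 - V(104, 25)) - 1*7892) + 1/(-29137 - 46650*(-9831)) = 41382/((-11622 - 1*(-36)) - 1*7892) + 1/(-29137 - 46650*(-9831)) = 41382/((-11622 + 36) - 7892) - 1/9831/(-75787) = 41382/(-11586 - 7892) - 1/75787*(-1/9831) = 41382/(-19478) + 1/745061997 = 41382*(-1/19478) + 1/745061997 = -20691/9739 + 1/745061997 = -15416077770188/7256158788783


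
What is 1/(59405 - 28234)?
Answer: 1/31171 ≈ 3.2081e-5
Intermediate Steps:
1/(59405 - 28234) = 1/31171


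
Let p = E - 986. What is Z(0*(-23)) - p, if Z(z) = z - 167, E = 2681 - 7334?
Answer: 5472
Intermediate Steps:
E = -4653
p = -5639 (p = -4653 - 986 = -5639)
Z(z) = -167 + z
Z(0*(-23)) - p = (-167 + 0*(-23)) - 1*(-5639) = (-167 + 0) + 5639 = -167 + 5639 = 5472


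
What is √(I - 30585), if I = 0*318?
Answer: I*√30585 ≈ 174.89*I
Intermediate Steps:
I = 0
√(I - 30585) = √(0 - 30585) = √(-30585) = I*√30585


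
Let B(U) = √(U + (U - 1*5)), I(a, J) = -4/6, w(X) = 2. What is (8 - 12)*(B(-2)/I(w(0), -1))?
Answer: 18*I ≈ 18.0*I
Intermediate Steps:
I(a, J) = -⅔ (I(a, J) = -4*⅙ = -⅔)
B(U) = √(-5 + 2*U) (B(U) = √(U + (U - 5)) = √(U + (-5 + U)) = √(-5 + 2*U))
(8 - 12)*(B(-2)/I(w(0), -1)) = (8 - 12)*(√(-5 + 2*(-2))/(-⅔)) = -4*√(-5 - 4)*(-3)/2 = -4*√(-9)*(-3)/2 = -4*3*I*(-3)/2 = -(-18)*I = 18*I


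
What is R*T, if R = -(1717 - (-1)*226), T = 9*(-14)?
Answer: 244818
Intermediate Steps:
T = -126
R = -1943 (R = -(1717 - 1*(-226)) = -(1717 + 226) = -1*1943 = -1943)
R*T = -1943*(-126) = 244818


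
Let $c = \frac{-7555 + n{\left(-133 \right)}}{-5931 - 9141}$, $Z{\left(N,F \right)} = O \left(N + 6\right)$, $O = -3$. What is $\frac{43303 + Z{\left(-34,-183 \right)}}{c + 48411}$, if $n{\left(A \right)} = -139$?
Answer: $\frac{326964432}{364829143} \approx 0.89621$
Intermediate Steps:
$Z{\left(N,F \right)} = -18 - 3 N$ ($Z{\left(N,F \right)} = - 3 \left(N + 6\right) = - 3 \left(6 + N\right) = -18 - 3 N$)
$c = \frac{3847}{7536}$ ($c = \frac{-7555 - 139}{-5931 - 9141} = - \frac{7694}{-15072} = \left(-7694\right) \left(- \frac{1}{15072}\right) = \frac{3847}{7536} \approx 0.51048$)
$\frac{43303 + Z{\left(-34,-183 \right)}}{c + 48411} = \frac{43303 - -84}{\frac{3847}{7536} + 48411} = \frac{43303 + \left(-18 + 102\right)}{\frac{364829143}{7536}} = \left(43303 + 84\right) \frac{7536}{364829143} = 43387 \cdot \frac{7536}{364829143} = \frac{326964432}{364829143}$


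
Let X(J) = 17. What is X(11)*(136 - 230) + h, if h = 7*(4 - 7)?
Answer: -1619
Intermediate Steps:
h = -21 (h = 7*(-3) = -21)
X(11)*(136 - 230) + h = 17*(136 - 230) - 21 = 17*(-94) - 21 = -1598 - 21 = -1619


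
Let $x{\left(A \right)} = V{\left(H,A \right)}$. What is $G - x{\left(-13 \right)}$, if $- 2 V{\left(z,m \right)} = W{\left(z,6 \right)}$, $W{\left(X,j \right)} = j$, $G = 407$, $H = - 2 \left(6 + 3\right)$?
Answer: $410$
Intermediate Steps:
$H = -18$ ($H = \left(-2\right) 9 = -18$)
$V{\left(z,m \right)} = -3$ ($V{\left(z,m \right)} = \left(- \frac{1}{2}\right) 6 = -3$)
$x{\left(A \right)} = -3$
$G - x{\left(-13 \right)} = 407 - -3 = 407 + 3 = 410$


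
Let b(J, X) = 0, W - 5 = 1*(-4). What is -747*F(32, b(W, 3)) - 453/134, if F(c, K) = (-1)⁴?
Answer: -100551/134 ≈ -750.38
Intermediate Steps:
W = 1 (W = 5 + 1*(-4) = 5 - 4 = 1)
F(c, K) = 1
-747*F(32, b(W, 3)) - 453/134 = -747*1 - 453/134 = -747 - 453*1/134 = -747 - 453/134 = -100551/134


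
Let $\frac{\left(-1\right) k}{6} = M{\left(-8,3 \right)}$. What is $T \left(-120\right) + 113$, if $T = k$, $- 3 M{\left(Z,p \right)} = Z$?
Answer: $2033$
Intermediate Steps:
$M{\left(Z,p \right)} = - \frac{Z}{3}$
$k = -16$ ($k = - 6 \left(\left(- \frac{1}{3}\right) \left(-8\right)\right) = \left(-6\right) \frac{8}{3} = -16$)
$T = -16$
$T \left(-120\right) + 113 = \left(-16\right) \left(-120\right) + 113 = 1920 + 113 = 2033$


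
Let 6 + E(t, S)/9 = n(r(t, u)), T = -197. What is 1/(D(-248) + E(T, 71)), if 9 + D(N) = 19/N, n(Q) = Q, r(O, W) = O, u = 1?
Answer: -248/455347 ≈ -0.00054464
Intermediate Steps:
E(t, S) = -54 + 9*t
D(N) = -9 + 19/N
1/(D(-248) + E(T, 71)) = 1/((-9 + 19/(-248)) + (-54 + 9*(-197))) = 1/((-9 + 19*(-1/248)) + (-54 - 1773)) = 1/((-9 - 19/248) - 1827) = 1/(-2251/248 - 1827) = 1/(-455347/248) = -248/455347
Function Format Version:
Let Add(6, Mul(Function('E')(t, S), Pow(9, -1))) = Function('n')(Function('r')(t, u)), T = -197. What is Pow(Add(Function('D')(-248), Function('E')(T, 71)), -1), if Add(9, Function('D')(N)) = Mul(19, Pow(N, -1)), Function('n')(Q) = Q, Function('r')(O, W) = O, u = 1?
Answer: Rational(-248, 455347) ≈ -0.00054464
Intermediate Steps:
Function('E')(t, S) = Add(-54, Mul(9, t))
Function('D')(N) = Add(-9, Mul(19, Pow(N, -1)))
Pow(Add(Function('D')(-248), Function('E')(T, 71)), -1) = Pow(Add(Add(-9, Mul(19, Pow(-248, -1))), Add(-54, Mul(9, -197))), -1) = Pow(Add(Add(-9, Mul(19, Rational(-1, 248))), Add(-54, -1773)), -1) = Pow(Add(Add(-9, Rational(-19, 248)), -1827), -1) = Pow(Add(Rational(-2251, 248), -1827), -1) = Pow(Rational(-455347, 248), -1) = Rational(-248, 455347)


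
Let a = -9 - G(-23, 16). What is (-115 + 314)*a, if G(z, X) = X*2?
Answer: -8159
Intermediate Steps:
G(z, X) = 2*X
a = -41 (a = -9 - 2*16 = -9 - 1*32 = -9 - 32 = -41)
(-115 + 314)*a = (-115 + 314)*(-41) = 199*(-41) = -8159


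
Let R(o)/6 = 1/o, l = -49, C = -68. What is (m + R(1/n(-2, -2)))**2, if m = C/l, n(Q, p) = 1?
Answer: 131044/2401 ≈ 54.579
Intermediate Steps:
R(o) = 6/o
m = 68/49 (m = -68/(-49) = -68*(-1/49) = 68/49 ≈ 1.3878)
(m + R(1/n(-2, -2)))**2 = (68/49 + 6/(1/1))**2 = (68/49 + 6/1)**2 = (68/49 + 6*1)**2 = (68/49 + 6)**2 = (362/49)**2 = 131044/2401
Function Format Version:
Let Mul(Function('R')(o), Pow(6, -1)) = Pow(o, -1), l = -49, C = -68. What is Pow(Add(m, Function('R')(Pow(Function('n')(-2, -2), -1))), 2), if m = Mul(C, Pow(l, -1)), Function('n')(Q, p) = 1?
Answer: Rational(131044, 2401) ≈ 54.579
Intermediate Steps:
Function('R')(o) = Mul(6, Pow(o, -1))
m = Rational(68, 49) (m = Mul(-68, Pow(-49, -1)) = Mul(-68, Rational(-1, 49)) = Rational(68, 49) ≈ 1.3878)
Pow(Add(m, Function('R')(Pow(Function('n')(-2, -2), -1))), 2) = Pow(Add(Rational(68, 49), Mul(6, Pow(Pow(1, -1), -1))), 2) = Pow(Add(Rational(68, 49), Mul(6, Pow(1, -1))), 2) = Pow(Add(Rational(68, 49), Mul(6, 1)), 2) = Pow(Add(Rational(68, 49), 6), 2) = Pow(Rational(362, 49), 2) = Rational(131044, 2401)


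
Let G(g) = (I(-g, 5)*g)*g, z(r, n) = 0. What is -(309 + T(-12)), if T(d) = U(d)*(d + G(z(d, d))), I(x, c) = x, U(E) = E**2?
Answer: 1419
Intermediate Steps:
G(g) = -g**3 (G(g) = ((-g)*g)*g = (-g**2)*g = -g**3)
T(d) = d**3 (T(d) = d**2*(d - 1*0**3) = d**2*(d - 1*0) = d**2*(d + 0) = d**2*d = d**3)
-(309 + T(-12)) = -(309 + (-12)**3) = -(309 - 1728) = -1*(-1419) = 1419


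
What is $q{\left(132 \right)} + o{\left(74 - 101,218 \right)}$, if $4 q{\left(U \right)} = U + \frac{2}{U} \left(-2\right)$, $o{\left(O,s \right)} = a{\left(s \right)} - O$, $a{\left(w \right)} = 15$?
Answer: $\frac{9899}{132} \approx 74.992$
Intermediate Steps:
$o{\left(O,s \right)} = 15 - O$
$q{\left(U \right)} = - \frac{1}{U} + \frac{U}{4}$ ($q{\left(U \right)} = \frac{U + \frac{2}{U} \left(-2\right)}{4} = \frac{U - \frac{4}{U}}{4} = - \frac{1}{U} + \frac{U}{4}$)
$q{\left(132 \right)} + o{\left(74 - 101,218 \right)} = \left(- \frac{1}{132} + \frac{1}{4} \cdot 132\right) + \left(15 - \left(74 - 101\right)\right) = \left(\left(-1\right) \frac{1}{132} + 33\right) + \left(15 - \left(74 - 101\right)\right) = \left(- \frac{1}{132} + 33\right) + \left(15 - -27\right) = \frac{4355}{132} + \left(15 + 27\right) = \frac{4355}{132} + 42 = \frac{9899}{132}$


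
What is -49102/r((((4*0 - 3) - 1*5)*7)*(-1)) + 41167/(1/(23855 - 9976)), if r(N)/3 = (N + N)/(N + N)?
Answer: 1714021277/3 ≈ 5.7134e+8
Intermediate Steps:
r(N) = 3 (r(N) = 3*((N + N)/(N + N)) = 3*((2*N)/((2*N))) = 3*((2*N)*(1/(2*N))) = 3*1 = 3)
-49102/r((((4*0 - 3) - 1*5)*7)*(-1)) + 41167/(1/(23855 - 9976)) = -49102/3 + 41167/(1/(23855 - 9976)) = -49102*⅓ + 41167/(1/13879) = -49102/3 + 41167/(1/13879) = -49102/3 + 41167*13879 = -49102/3 + 571356793 = 1714021277/3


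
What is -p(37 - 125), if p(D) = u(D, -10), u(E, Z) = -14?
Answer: 14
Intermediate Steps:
p(D) = -14
-p(37 - 125) = -1*(-14) = 14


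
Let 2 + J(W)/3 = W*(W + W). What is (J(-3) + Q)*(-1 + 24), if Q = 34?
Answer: 1886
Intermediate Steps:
J(W) = -6 + 6*W² (J(W) = -6 + 3*(W*(W + W)) = -6 + 3*(W*(2*W)) = -6 + 3*(2*W²) = -6 + 6*W²)
(J(-3) + Q)*(-1 + 24) = ((-6 + 6*(-3)²) + 34)*(-1 + 24) = ((-6 + 6*9) + 34)*23 = ((-6 + 54) + 34)*23 = (48 + 34)*23 = 82*23 = 1886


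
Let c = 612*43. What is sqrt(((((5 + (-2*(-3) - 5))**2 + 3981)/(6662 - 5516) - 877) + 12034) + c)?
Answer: 5*sqrt(218748862)/382 ≈ 193.59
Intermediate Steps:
c = 26316
sqrt(((((5 + (-2*(-3) - 5))**2 + 3981)/(6662 - 5516) - 877) + 12034) + c) = sqrt(((((5 + (-2*(-3) - 5))**2 + 3981)/(6662 - 5516) - 877) + 12034) + 26316) = sqrt(((((5 + (6 - 5))**2 + 3981)/1146 - 877) + 12034) + 26316) = sqrt(((((5 + 1)**2 + 3981)*(1/1146) - 877) + 12034) + 26316) = sqrt((((6**2 + 3981)*(1/1146) - 877) + 12034) + 26316) = sqrt((((36 + 3981)*(1/1146) - 877) + 12034) + 26316) = sqrt(((4017*(1/1146) - 877) + 12034) + 26316) = sqrt(((1339/382 - 877) + 12034) + 26316) = sqrt((-333675/382 + 12034) + 26316) = sqrt(4263313/382 + 26316) = sqrt(14316025/382) = 5*sqrt(218748862)/382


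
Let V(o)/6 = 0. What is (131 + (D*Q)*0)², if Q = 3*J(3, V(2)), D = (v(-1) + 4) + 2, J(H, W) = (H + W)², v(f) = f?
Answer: 17161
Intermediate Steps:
V(o) = 0 (V(o) = 6*0 = 0)
D = 5 (D = (-1 + 4) + 2 = 3 + 2 = 5)
Q = 27 (Q = 3*(3 + 0)² = 3*3² = 3*9 = 27)
(131 + (D*Q)*0)² = (131 + (5*27)*0)² = (131 + 135*0)² = (131 + 0)² = 131² = 17161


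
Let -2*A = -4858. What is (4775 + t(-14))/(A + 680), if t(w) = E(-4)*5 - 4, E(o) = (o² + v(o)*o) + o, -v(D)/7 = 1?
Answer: 4971/3109 ≈ 1.5989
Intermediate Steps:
A = 2429 (A = -½*(-4858) = 2429)
v(D) = -7 (v(D) = -7*1 = -7)
E(o) = o² - 6*o (E(o) = (o² - 7*o) + o = o² - 6*o)
t(w) = 196 (t(w) = -4*(-6 - 4)*5 - 4 = -4*(-10)*5 - 4 = 40*5 - 4 = 200 - 4 = 196)
(4775 + t(-14))/(A + 680) = (4775 + 196)/(2429 + 680) = 4971/3109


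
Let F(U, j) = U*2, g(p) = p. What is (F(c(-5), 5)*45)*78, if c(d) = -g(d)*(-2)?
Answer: -70200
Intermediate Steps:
c(d) = 2*d (c(d) = -d*(-2) = 2*d)
F(U, j) = 2*U
(F(c(-5), 5)*45)*78 = ((2*(2*(-5)))*45)*78 = ((2*(-10))*45)*78 = -20*45*78 = -900*78 = -70200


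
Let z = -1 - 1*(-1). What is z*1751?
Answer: 0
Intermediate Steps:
z = 0 (z = -1 + 1 = 0)
z*1751 = 0*1751 = 0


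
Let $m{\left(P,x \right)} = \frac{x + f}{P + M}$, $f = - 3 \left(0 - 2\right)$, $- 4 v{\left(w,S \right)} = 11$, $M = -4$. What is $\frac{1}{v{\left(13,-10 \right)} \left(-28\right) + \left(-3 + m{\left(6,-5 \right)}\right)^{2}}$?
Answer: $\frac{4}{333} \approx 0.012012$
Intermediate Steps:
$v{\left(w,S \right)} = - \frac{11}{4}$ ($v{\left(w,S \right)} = \left(- \frac{1}{4}\right) 11 = - \frac{11}{4}$)
$f = 6$ ($f = \left(-3\right) \left(-2\right) = 6$)
$m{\left(P,x \right)} = \frac{6 + x}{-4 + P}$ ($m{\left(P,x \right)} = \frac{x + 6}{P - 4} = \frac{6 + x}{-4 + P}$)
$\frac{1}{v{\left(13,-10 \right)} \left(-28\right) + \left(-3 + m{\left(6,-5 \right)}\right)^{2}} = \frac{1}{\left(- \frac{11}{4}\right) \left(-28\right) + \left(-3 + \frac{6 - 5}{-4 + 6}\right)^{2}} = \frac{1}{77 + \left(-3 + \frac{1}{2} \cdot 1\right)^{2}} = \frac{1}{77 + \left(-3 + \frac{1}{2}\right)^{2}} = \frac{1}{77 + \left(- \frac{5}{2}\right)^{2}} = \frac{1}{77 + \frac{25}{4}} = \frac{1}{\frac{333}{4}} = \frac{4}{333}$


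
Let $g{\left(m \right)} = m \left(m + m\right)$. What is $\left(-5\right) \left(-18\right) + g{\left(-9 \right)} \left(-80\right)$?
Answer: $-12870$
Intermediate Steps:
$g{\left(m \right)} = 2 m^{2}$ ($g{\left(m \right)} = m 2 m = 2 m^{2}$)
$\left(-5\right) \left(-18\right) + g{\left(-9 \right)} \left(-80\right) = \left(-5\right) \left(-18\right) + 2 \left(-9\right)^{2} \left(-80\right) = 90 + 2 \cdot 81 \left(-80\right) = 90 + 162 \left(-80\right) = 90 - 12960 = -12870$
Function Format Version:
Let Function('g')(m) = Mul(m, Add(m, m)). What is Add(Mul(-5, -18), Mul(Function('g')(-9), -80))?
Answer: -12870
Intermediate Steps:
Function('g')(m) = Mul(2, Pow(m, 2)) (Function('g')(m) = Mul(m, Mul(2, m)) = Mul(2, Pow(m, 2)))
Add(Mul(-5, -18), Mul(Function('g')(-9), -80)) = Add(Mul(-5, -18), Mul(Mul(2, Pow(-9, 2)), -80)) = Add(90, Mul(Mul(2, 81), -80)) = Add(90, Mul(162, -80)) = Add(90, -12960) = -12870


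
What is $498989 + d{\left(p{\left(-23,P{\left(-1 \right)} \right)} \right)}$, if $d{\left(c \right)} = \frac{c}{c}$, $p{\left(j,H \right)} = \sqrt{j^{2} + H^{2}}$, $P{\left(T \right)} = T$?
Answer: $498990$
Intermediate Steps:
$p{\left(j,H \right)} = \sqrt{H^{2} + j^{2}}$
$d{\left(c \right)} = 1$
$498989 + d{\left(p{\left(-23,P{\left(-1 \right)} \right)} \right)} = 498989 + 1 = 498990$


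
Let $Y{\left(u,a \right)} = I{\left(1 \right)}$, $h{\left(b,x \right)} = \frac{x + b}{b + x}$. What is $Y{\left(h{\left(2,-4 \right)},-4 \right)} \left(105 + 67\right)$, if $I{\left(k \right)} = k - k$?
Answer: $0$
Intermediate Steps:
$h{\left(b,x \right)} = 1$ ($h{\left(b,x \right)} = \frac{b + x}{b + x} = 1$)
$I{\left(k \right)} = 0$
$Y{\left(u,a \right)} = 0$
$Y{\left(h{\left(2,-4 \right)},-4 \right)} \left(105 + 67\right) = 0 \left(105 + 67\right) = 0 \cdot 172 = 0$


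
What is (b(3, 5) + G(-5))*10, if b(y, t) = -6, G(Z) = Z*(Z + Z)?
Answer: 440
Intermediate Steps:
G(Z) = 2*Z² (G(Z) = Z*(2*Z) = 2*Z²)
(b(3, 5) + G(-5))*10 = (-6 + 2*(-5)²)*10 = (-6 + 2*25)*10 = (-6 + 50)*10 = 44*10 = 440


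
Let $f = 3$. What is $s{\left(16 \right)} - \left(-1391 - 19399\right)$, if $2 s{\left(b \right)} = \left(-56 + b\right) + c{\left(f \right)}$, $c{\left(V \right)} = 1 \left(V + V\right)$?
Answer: $20773$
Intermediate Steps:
$c{\left(V \right)} = 2 V$ ($c{\left(V \right)} = 1 \cdot 2 V = 2 V$)
$s{\left(b \right)} = -25 + \frac{b}{2}$ ($s{\left(b \right)} = \frac{\left(-56 + b\right) + 2 \cdot 3}{2} = \frac{\left(-56 + b\right) + 6}{2} = \frac{-50 + b}{2} = -25 + \frac{b}{2}$)
$s{\left(16 \right)} - \left(-1391 - 19399\right) = \left(-25 + \frac{1}{2} \cdot 16\right) - \left(-1391 - 19399\right) = \left(-25 + 8\right) - \left(-1391 - 19399\right) = -17 - -20790 = -17 + 20790 = 20773$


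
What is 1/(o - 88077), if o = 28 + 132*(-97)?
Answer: -1/100853 ≈ -9.9154e-6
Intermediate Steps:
o = -12776 (o = 28 - 12804 = -12776)
1/(o - 88077) = 1/(-12776 - 88077) = 1/(-100853) = -1/100853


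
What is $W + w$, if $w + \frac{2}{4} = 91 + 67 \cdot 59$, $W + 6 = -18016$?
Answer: $- \frac{27957}{2} \approx -13979.0$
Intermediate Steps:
$W = -18022$ ($W = -6 - 18016 = -18022$)
$w = \frac{8087}{2}$ ($w = - \frac{1}{2} + \left(91 + 67 \cdot 59\right) = - \frac{1}{2} + \left(91 + 3953\right) = - \frac{1}{2} + 4044 = \frac{8087}{2} \approx 4043.5$)
$W + w = -18022 + \frac{8087}{2} = - \frac{27957}{2}$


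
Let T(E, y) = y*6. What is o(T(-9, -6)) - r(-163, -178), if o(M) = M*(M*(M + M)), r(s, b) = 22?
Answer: -93334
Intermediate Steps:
T(E, y) = 6*y
o(M) = 2*M³ (o(M) = M*(M*(2*M)) = M*(2*M²) = 2*M³)
o(T(-9, -6)) - r(-163, -178) = 2*(6*(-6))³ - 1*22 = 2*(-36)³ - 22 = 2*(-46656) - 22 = -93312 - 22 = -93334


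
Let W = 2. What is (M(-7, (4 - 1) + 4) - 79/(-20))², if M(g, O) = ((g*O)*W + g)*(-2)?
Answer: 18309841/400 ≈ 45775.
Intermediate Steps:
M(g, O) = -2*g - 4*O*g (M(g, O) = ((g*O)*2 + g)*(-2) = ((O*g)*2 + g)*(-2) = (2*O*g + g)*(-2) = (g + 2*O*g)*(-2) = -2*g - 4*O*g)
(M(-7, (4 - 1) + 4) - 79/(-20))² = (-2*(-7)*(1 + 2*((4 - 1) + 4)) - 79/(-20))² = (-2*(-7)*(1 + 2*(3 + 4)) - 79*(-1/20))² = (-2*(-7)*(1 + 2*7) + 79/20)² = (-2*(-7)*(1 + 14) + 79/20)² = (-2*(-7)*15 + 79/20)² = (210 + 79/20)² = (4279/20)² = 18309841/400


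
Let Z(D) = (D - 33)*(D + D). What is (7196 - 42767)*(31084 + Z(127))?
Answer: -1954982160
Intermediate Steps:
Z(D) = 2*D*(-33 + D) (Z(D) = (-33 + D)*(2*D) = 2*D*(-33 + D))
(7196 - 42767)*(31084 + Z(127)) = (7196 - 42767)*(31084 + 2*127*(-33 + 127)) = -35571*(31084 + 2*127*94) = -35571*(31084 + 23876) = -35571*54960 = -1954982160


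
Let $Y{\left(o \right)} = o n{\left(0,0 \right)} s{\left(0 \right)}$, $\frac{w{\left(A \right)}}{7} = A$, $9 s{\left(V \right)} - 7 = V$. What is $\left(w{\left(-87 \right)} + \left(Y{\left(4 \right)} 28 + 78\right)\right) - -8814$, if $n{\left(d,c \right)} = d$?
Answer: $8283$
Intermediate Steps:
$s{\left(V \right)} = \frac{7}{9} + \frac{V}{9}$
$w{\left(A \right)} = 7 A$
$Y{\left(o \right)} = 0$ ($Y{\left(o \right)} = o 0 \left(\frac{7}{9} + \frac{1}{9} \cdot 0\right) = 0 \left(\frac{7}{9} + 0\right) = 0 \cdot \frac{7}{9} = 0$)
$\left(w{\left(-87 \right)} + \left(Y{\left(4 \right)} 28 + 78\right)\right) - -8814 = \left(7 \left(-87\right) + \left(0 \cdot 28 + 78\right)\right) - -8814 = \left(-609 + \left(0 + 78\right)\right) + 8814 = \left(-609 + 78\right) + 8814 = -531 + 8814 = 8283$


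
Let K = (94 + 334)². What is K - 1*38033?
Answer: 145151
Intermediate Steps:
K = 183184 (K = 428² = 183184)
K - 1*38033 = 183184 - 1*38033 = 183184 - 38033 = 145151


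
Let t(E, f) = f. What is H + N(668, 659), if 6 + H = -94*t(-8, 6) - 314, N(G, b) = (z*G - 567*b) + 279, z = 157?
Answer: -269382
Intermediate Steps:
N(G, b) = 279 - 567*b + 157*G (N(G, b) = (157*G - 567*b) + 279 = (-567*b + 157*G) + 279 = 279 - 567*b + 157*G)
H = -884 (H = -6 + (-94*6 - 314) = -6 + (-564 - 314) = -6 - 878 = -884)
H + N(668, 659) = -884 + (279 - 567*659 + 157*668) = -884 + (279 - 373653 + 104876) = -884 - 268498 = -269382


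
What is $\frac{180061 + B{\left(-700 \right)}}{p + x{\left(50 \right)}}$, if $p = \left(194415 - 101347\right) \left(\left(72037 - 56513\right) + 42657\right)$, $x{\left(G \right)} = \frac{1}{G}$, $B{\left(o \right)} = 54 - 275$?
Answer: $\frac{8992000}{270739465401} \approx 3.3213 \cdot 10^{-5}$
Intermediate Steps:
$B{\left(o \right)} = -221$ ($B{\left(o \right)} = 54 - 275 = -221$)
$p = 5414789308$ ($p = 93068 \left(15524 + 42657\right) = 93068 \cdot 58181 = 5414789308$)
$\frac{180061 + B{\left(-700 \right)}}{p + x{\left(50 \right)}} = \frac{180061 - 221}{5414789308 + \frac{1}{50}} = \frac{179840}{5414789308 + \frac{1}{50}} = \frac{179840}{\frac{270739465401}{50}} = 179840 \cdot \frac{50}{270739465401} = \frac{8992000}{270739465401}$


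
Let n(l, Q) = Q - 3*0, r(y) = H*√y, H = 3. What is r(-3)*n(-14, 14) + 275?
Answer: 275 + 42*I*√3 ≈ 275.0 + 72.746*I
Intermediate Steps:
r(y) = 3*√y
n(l, Q) = Q (n(l, Q) = Q + 0 = Q)
r(-3)*n(-14, 14) + 275 = (3*√(-3))*14 + 275 = (3*(I*√3))*14 + 275 = (3*I*√3)*14 + 275 = 42*I*√3 + 275 = 275 + 42*I*√3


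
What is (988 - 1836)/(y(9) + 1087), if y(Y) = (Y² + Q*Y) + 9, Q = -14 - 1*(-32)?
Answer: -848/1339 ≈ -0.63331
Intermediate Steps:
Q = 18 (Q = -14 + 32 = 18)
y(Y) = 9 + Y² + 18*Y (y(Y) = (Y² + 18*Y) + 9 = 9 + Y² + 18*Y)
(988 - 1836)/(y(9) + 1087) = (988 - 1836)/((9 + 9² + 18*9) + 1087) = -848/((9 + 81 + 162) + 1087) = -848/(252 + 1087) = -848/1339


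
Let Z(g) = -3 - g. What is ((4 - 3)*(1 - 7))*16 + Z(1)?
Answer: -100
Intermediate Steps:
((4 - 3)*(1 - 7))*16 + Z(1) = ((4 - 3)*(1 - 7))*16 + (-3 - 1*1) = (1*(-6))*16 + (-3 - 1) = -6*16 - 4 = -96 - 4 = -100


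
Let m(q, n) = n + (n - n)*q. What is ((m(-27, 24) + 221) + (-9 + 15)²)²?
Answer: 78961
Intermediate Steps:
m(q, n) = n (m(q, n) = n + 0*q = n + 0 = n)
((m(-27, 24) + 221) + (-9 + 15)²)² = ((24 + 221) + (-9 + 15)²)² = (245 + 6²)² = (245 + 36)² = 281² = 78961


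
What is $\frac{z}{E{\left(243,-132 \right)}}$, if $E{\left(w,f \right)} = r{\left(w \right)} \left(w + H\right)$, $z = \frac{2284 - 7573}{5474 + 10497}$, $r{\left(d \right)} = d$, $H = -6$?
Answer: $- \frac{1763}{306595287} \approx -5.7502 \cdot 10^{-6}$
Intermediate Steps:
$z = - \frac{5289}{15971} \approx -0.33116$
$E{\left(w,f \right)} = w \left(-6 + w\right)$ ($E{\left(w,f \right)} = w \left(w - 6\right) = w \left(-6 + w\right)$)
$\frac{z}{E{\left(243,-132 \right)}} = - \frac{5289}{15971 \cdot 243 \left(-6 + 243\right)} = - \frac{5289}{15971 \cdot 243 \cdot 237} = - \frac{5289}{15971 \cdot 57591} = \left(- \frac{5289}{15971}\right) \frac{1}{57591} = - \frac{1763}{306595287}$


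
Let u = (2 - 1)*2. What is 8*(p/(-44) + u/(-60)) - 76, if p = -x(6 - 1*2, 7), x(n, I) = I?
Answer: -12374/165 ≈ -74.994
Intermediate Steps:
u = 2 (u = 1*2 = 2)
p = -7 (p = -1*7 = -7)
8*(p/(-44) + u/(-60)) - 76 = 8*(-7/(-44) + 2/(-60)) - 76 = 8*(-7*(-1/44) + 2*(-1/60)) - 76 = 8*(7/44 - 1/30) - 76 = 8*(83/660) - 76 = 166/165 - 76 = -12374/165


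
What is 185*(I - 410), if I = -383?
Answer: -146705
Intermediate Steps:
185*(I - 410) = 185*(-383 - 410) = 185*(-793) = -146705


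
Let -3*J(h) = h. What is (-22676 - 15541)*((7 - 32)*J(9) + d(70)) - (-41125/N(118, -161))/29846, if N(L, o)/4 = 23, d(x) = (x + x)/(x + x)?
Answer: -7975247036219/2745832 ≈ -2.9045e+6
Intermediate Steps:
J(h) = -h/3
d(x) = 1 (d(x) = (2*x)/((2*x)) = (2*x)*(1/(2*x)) = 1)
N(L, o) = 92 (N(L, o) = 4*23 = 92)
(-22676 - 15541)*((7 - 32)*J(9) + d(70)) - (-41125/N(118, -161))/29846 = (-22676 - 15541)*((7 - 32)*(-1/3*9) + 1) - (-41125/92)/29846 = -38217*(-25*(-3) + 1) - (-41125*1/92)/29846 = -38217*(75 + 1) - (-41125)/(92*29846) = -38217*76 - 1*(-41125/2745832) = -2904492 + 41125/2745832 = -7975247036219/2745832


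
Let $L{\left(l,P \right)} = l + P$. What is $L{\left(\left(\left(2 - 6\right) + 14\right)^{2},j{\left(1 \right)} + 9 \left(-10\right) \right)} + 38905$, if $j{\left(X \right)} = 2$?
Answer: $38917$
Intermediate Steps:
$L{\left(l,P \right)} = P + l$
$L{\left(\left(\left(2 - 6\right) + 14\right)^{2},j{\left(1 \right)} + 9 \left(-10\right) \right)} + 38905 = \left(\left(2 + 9 \left(-10\right)\right) + \left(\left(2 - 6\right) + 14\right)^{2}\right) + 38905 = \left(\left(2 - 90\right) + \left(-4 + 14\right)^{2}\right) + 38905 = \left(-88 + 10^{2}\right) + 38905 = \left(-88 + 100\right) + 38905 = 12 + 38905 = 38917$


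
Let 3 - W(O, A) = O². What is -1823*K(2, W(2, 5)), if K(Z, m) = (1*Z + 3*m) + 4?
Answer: -5469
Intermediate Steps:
W(O, A) = 3 - O²
K(Z, m) = 4 + Z + 3*m (K(Z, m) = (Z + 3*m) + 4 = 4 + Z + 3*m)
-1823*K(2, W(2, 5)) = -1823*(4 + 2 + 3*(3 - 1*2²)) = -1823*(4 + 2 + 3*(3 - 1*4)) = -1823*(4 + 2 + 3*(3 - 4)) = -1823*(4 + 2 + 3*(-1)) = -1823*(4 + 2 - 3) = -1823*3 = -5469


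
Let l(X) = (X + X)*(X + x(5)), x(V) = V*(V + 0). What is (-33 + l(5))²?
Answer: 71289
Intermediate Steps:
x(V) = V² (x(V) = V*V = V²)
l(X) = 2*X*(25 + X) (l(X) = (X + X)*(X + 5²) = (2*X)*(X + 25) = (2*X)*(25 + X) = 2*X*(25 + X))
(-33 + l(5))² = (-33 + 2*5*(25 + 5))² = (-33 + 2*5*30)² = (-33 + 300)² = 267² = 71289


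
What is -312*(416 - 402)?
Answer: -4368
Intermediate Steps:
-312*(416 - 402) = -312*14 = -4368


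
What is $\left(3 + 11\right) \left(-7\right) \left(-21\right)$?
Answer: $2058$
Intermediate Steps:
$\left(3 + 11\right) \left(-7\right) \left(-21\right) = 14 \left(-7\right) \left(-21\right) = \left(-98\right) \left(-21\right) = 2058$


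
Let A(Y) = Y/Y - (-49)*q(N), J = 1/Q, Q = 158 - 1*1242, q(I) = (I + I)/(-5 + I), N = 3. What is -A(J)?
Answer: 146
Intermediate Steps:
q(I) = 2*I/(-5 + I) (q(I) = (2*I)/(-5 + I) = 2*I/(-5 + I))
Q = -1084 (Q = 158 - 1242 = -1084)
J = -1/1084 (J = 1/(-1084) = -1/1084 ≈ -0.00092251)
A(Y) = -146 (A(Y) = Y/Y - (-49)*2*3/(-5 + 3) = 1 - (-49)*2*3/(-2) = 1 - (-49)*2*3*(-½) = 1 - (-49)*(-3) = 1 - 1*147 = 1 - 147 = -146)
-A(J) = -1*(-146) = 146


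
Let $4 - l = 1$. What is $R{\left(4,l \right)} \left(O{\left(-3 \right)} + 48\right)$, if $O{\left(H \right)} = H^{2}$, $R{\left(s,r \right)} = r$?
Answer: $171$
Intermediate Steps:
$l = 3$ ($l = 4 - 1 = 3$)
$R{\left(4,l \right)} \left(O{\left(-3 \right)} + 48\right) = 3 \left(\left(-3\right)^{2} + 48\right) = 3 \left(9 + 48\right) = 3 \cdot 57 = 171$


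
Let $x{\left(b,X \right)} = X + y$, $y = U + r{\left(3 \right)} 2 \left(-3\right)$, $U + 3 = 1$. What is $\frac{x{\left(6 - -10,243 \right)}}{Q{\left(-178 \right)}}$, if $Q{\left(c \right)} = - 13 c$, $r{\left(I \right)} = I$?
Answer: $\frac{223}{2314} \approx 0.09637$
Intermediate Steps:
$U = -2$ ($U = -3 + 1 = -2$)
$y = -20$ ($y = -2 + 3 \cdot 2 \left(-3\right) = -2 + 3 \left(-6\right) = -2 - 18 = -20$)
$x{\left(b,X \right)} = -20 + X$ ($x{\left(b,X \right)} = X - 20 = -20 + X$)
$\frac{x{\left(6 - -10,243 \right)}}{Q{\left(-178 \right)}} = \frac{-20 + 243}{\left(-13\right) \left(-178\right)} = \frac{223}{2314}$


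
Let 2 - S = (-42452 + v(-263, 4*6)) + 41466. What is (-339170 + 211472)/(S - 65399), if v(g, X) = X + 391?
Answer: 63849/32413 ≈ 1.9699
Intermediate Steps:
v(g, X) = 391 + X
S = 573 (S = 2 - ((-42452 + (391 + 4*6)) + 41466) = 2 - ((-42452 + (391 + 24)) + 41466) = 2 - ((-42452 + 415) + 41466) = 2 - (-42037 + 41466) = 2 - 1*(-571) = 2 + 571 = 573)
(-339170 + 211472)/(S - 65399) = (-339170 + 211472)/(573 - 65399) = -127698/(-64826) = -127698*(-1/64826) = 63849/32413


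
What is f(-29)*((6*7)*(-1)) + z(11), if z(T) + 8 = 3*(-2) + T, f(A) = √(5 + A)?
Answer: -3 - 84*I*√6 ≈ -3.0 - 205.76*I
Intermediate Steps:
z(T) = -14 + T (z(T) = -8 + (3*(-2) + T) = -8 + (-6 + T) = -14 + T)
f(-29)*((6*7)*(-1)) + z(11) = √(5 - 29)*((6*7)*(-1)) + (-14 + 11) = √(-24)*(42*(-1)) - 3 = (2*I*√6)*(-42) - 3 = -84*I*√6 - 3 = -3 - 84*I*√6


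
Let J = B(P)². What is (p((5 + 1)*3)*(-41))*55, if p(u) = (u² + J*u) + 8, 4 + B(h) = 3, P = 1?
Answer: -789250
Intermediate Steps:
B(h) = -1 (B(h) = -4 + 3 = -1)
J = 1 (J = (-1)² = 1)
p(u) = 8 + u + u² (p(u) = (u² + 1*u) + 8 = (u² + u) + 8 = (u + u²) + 8 = 8 + u + u²)
(p((5 + 1)*3)*(-41))*55 = ((8 + (5 + 1)*3 + ((5 + 1)*3)²)*(-41))*55 = ((8 + 6*3 + (6*3)²)*(-41))*55 = ((8 + 18 + 18²)*(-41))*55 = ((8 + 18 + 324)*(-41))*55 = (350*(-41))*55 = -14350*55 = -789250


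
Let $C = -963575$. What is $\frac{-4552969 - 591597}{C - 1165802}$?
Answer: $\frac{5144566}{2129377} \approx 2.416$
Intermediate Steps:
$\frac{-4552969 - 591597}{C - 1165802} = \frac{-4552969 - 591597}{-963575 - 1165802} = - \frac{5144566}{-2129377} = \left(-5144566\right) \left(- \frac{1}{2129377}\right) = \frac{5144566}{2129377}$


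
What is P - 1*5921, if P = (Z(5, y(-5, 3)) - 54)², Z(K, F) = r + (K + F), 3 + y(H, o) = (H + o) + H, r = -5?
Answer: -1825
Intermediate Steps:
y(H, o) = -3 + o + 2*H (y(H, o) = -3 + ((H + o) + H) = -3 + (o + 2*H) = -3 + o + 2*H)
Z(K, F) = -5 + F + K (Z(K, F) = -5 + (K + F) = -5 + (F + K) = -5 + F + K)
P = 4096 (P = ((-5 + (-3 + 3 + 2*(-5)) + 5) - 54)² = ((-5 + (-3 + 3 - 10) + 5) - 54)² = ((-5 - 10 + 5) - 54)² = (-10 - 54)² = (-64)² = 4096)
P - 1*5921 = 4096 - 1*5921 = 4096 - 5921 = -1825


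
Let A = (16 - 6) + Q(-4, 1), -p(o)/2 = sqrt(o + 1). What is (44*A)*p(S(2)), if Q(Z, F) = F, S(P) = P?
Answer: -968*sqrt(3) ≈ -1676.6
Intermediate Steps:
p(o) = -2*sqrt(1 + o) (p(o) = -2*sqrt(o + 1) = -2*sqrt(1 + o))
A = 11 (A = (16 - 6) + 1 = 10 + 1 = 11)
(44*A)*p(S(2)) = (44*11)*(-2*sqrt(1 + 2)) = 484*(-2*sqrt(3)) = -968*sqrt(3)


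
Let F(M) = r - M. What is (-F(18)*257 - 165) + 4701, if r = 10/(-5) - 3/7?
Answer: 68503/7 ≈ 9786.1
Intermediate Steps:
r = -17/7 (r = 10*(-⅕) - 3*⅐ = -2 - 3/7 = -17/7 ≈ -2.4286)
F(M) = -17/7 - M
(-F(18)*257 - 165) + 4701 = (-(-17/7 - 1*18)*257 - 165) + 4701 = (-(-17/7 - 18)*257 - 165) + 4701 = (-1*(-143/7)*257 - 165) + 4701 = ((143/7)*257 - 165) + 4701 = (36751/7 - 165) + 4701 = 35596/7 + 4701 = 68503/7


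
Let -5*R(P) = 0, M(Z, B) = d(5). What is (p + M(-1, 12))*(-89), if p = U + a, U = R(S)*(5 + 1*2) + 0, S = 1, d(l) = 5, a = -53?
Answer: 4272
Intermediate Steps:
M(Z, B) = 5
R(P) = 0 (R(P) = -⅕*0 = 0)
U = 0 (U = 0*(5 + 1*2) + 0 = 0*(5 + 2) + 0 = 0*7 + 0 = 0 + 0 = 0)
p = -53 (p = 0 - 53 = -53)
(p + M(-1, 12))*(-89) = (-53 + 5)*(-89) = -48*(-89) = 4272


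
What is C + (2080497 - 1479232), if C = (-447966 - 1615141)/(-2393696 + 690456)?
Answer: 1024100661707/1703240 ≈ 6.0127e+5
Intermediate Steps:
C = 2063107/1703240 (C = -2063107/(-1703240) = -2063107*(-1/1703240) = 2063107/1703240 ≈ 1.2113)
C + (2080497 - 1479232) = 2063107/1703240 + (2080497 - 1479232) = 2063107/1703240 + 601265 = 1024100661707/1703240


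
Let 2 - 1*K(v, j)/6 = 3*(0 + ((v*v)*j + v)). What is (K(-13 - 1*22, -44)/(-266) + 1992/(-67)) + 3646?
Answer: -298637/8911 ≈ -33.513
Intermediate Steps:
K(v, j) = 12 - 18*v - 18*j*v**2 (K(v, j) = 12 - 18*(0 + ((v*v)*j + v)) = 12 - 18*(0 + (v**2*j + v)) = 12 - 18*(0 + (j*v**2 + v)) = 12 - 18*(0 + (v + j*v**2)) = 12 - 18*(v + j*v**2) = 12 - 6*(3*v + 3*j*v**2) = 12 + (-18*v - 18*j*v**2) = 12 - 18*v - 18*j*v**2)
(K(-13 - 1*22, -44)/(-266) + 1992/(-67)) + 3646 = ((12 - 18*(-13 - 1*22) - 18*(-44)*(-13 - 1*22)**2)/(-266) + 1992/(-67)) + 3646 = ((12 - 18*(-13 - 22) - 18*(-44)*(-13 - 22)**2)*(-1/266) + 1992*(-1/67)) + 3646 = ((12 - 18*(-35) - 18*(-44)*(-35)**2)*(-1/266) - 1992/67) + 3646 = ((12 + 630 - 18*(-44)*1225)*(-1/266) - 1992/67) + 3646 = ((12 + 630 + 970200)*(-1/266) - 1992/67) + 3646 = (970842*(-1/266) - 1992/67) + 3646 = (-485421/133 - 1992/67) + 3646 = -32788143/8911 + 3646 = -298637/8911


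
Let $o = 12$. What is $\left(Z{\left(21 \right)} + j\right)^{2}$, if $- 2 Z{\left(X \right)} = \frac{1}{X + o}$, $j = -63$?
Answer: $\frac{17297281}{4356} \approx 3970.9$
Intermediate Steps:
$Z{\left(X \right)} = - \frac{1}{2 \left(12 + X\right)}$ ($Z{\left(X \right)} = - \frac{1}{2 \left(X + 12\right)} = - \frac{1}{2 \left(12 + X\right)}$)
$\left(Z{\left(21 \right)} + j\right)^{2} = \left(- \frac{1}{24 + 2 \cdot 21} - 63\right)^{2} = \left(- \frac{1}{24 + 42} - 63\right)^{2} = \left(- \frac{1}{66} - 63\right)^{2} = \left(- \frac{4159}{66}\right)^{2} = \frac{17297281}{4356}$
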